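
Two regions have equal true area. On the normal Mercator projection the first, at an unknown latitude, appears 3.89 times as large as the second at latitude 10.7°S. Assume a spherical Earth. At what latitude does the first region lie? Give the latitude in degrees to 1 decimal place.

60.1°

For equal true areas on Mercator, apparent areas scale as sec²φ, so the ratio is cos²φ₂ / cos²φ₁.
cos²φ₂ / cos²φ₁ = 3.89  ⇒  cos φ₁ = cos 10.7° / √3.89 = 0.9826/1.972 = 0.4982.
φ₁ = arccos(0.4982) ≈ 60.1°.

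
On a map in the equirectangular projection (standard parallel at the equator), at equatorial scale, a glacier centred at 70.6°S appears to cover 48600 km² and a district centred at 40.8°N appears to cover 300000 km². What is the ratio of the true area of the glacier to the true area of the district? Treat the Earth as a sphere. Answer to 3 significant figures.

0.0711

Plate carrée has h = 1 and k = sec φ, giving areal scale sec φ; true area = (apparent area) · cos φ.
True area of glacier: 48600 × cos(70.6°) = 48600 × 0.3322 = 16140 km².
True area of district: 300000 × cos(40.8°) = 300000 × 0.7570 = 227100 km².
Ratio = 16140 / 227100 ≈ 0.0711.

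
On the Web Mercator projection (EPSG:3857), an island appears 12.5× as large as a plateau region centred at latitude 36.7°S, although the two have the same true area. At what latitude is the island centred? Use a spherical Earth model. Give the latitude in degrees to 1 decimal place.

Mercator areal scale is sec²φ, so apparent-area ratio = sec²φ₁ / sec²φ₂ = cos²φ₂ / cos²φ₁.
cos²φ₂ / cos²φ₁ = 12.5  ⇒  cos φ₁ = cos 36.7° / √12.5 = 0.8018/3.536 = 0.2268.
φ₁ = arccos(0.2268) ≈ 76.9°.

76.9°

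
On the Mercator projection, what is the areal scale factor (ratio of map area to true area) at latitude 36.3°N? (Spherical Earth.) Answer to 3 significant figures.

For Mercator, h = k = sec φ (a conformal cylindrical projection has a single point scale, 1/cos φ).
Areal scale = k² = sec²φ = 1/cos²(36.3°) = 1/0.8059² = 1.540.

1.54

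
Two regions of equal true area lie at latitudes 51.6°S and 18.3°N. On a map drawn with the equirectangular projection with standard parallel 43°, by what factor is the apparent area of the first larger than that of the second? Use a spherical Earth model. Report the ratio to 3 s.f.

1.53

The equidistant cylindrical projection with φ₀ = 43° has h = 1 (meridians true) and k = cos φ₀ / cos φ along parallels.
Areal scale at 51.6°: h·k = 1.000 × 1.177 = 1.177.
Areal scale at 18.3°: h·k = 1.000 × 0.7703 = 0.7703.
Ratio = 1.177/0.7703 ≈ 1.53.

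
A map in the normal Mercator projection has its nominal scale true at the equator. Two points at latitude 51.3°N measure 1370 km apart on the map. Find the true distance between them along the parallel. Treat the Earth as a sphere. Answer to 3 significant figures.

857 km

Mercator is conformal, so the point scale is isotropic: h = k = sec φ = 1/cos φ.
Along the parallel at 51.3°, map distances are exaggerated by k = sec 51.3° = 1.599.
True distance = 1370 / 1.599 = 1370 × cos 51.3° ≈ 857 km.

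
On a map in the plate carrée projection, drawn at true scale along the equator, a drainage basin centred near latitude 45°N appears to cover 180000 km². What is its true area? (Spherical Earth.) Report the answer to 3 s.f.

Plate carrée maps x = Rλ, y = Rφ. The meridian scale is h = 1 and the parallel scale is k = 1/cos φ = sec φ.
Areal scale = h·k = 1 × sec φ; at 45°, h = 1.000, k = 1.414, so h·k = 1.414.
True area = apparent / (areal scale) = 180000 / 1.414 ≈ 127000 km².

127000 km²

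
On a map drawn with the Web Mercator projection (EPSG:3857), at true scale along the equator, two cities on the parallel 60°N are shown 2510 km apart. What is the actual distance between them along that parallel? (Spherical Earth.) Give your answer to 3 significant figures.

The Mercator projection is conformal; its linear scale factor is the same in every direction and equals sec φ = 1/cos φ.
Along the parallel at 60°, map distances are exaggerated by k = sec 60° = 2.000.
True distance = 2510 / 2.000 = 2510 × cos 60° ≈ 1260 km.

1260 km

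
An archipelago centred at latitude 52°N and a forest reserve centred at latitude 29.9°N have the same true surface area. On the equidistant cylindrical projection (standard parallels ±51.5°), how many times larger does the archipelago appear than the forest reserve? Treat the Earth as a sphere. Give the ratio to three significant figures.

With standard parallel φ₀ = 51.5°, the equirectangular projection gives x = Rλ cos φ₀, y = Rφ, so h = 1 and k = cos 51.5° / cos φ.
Areal scale at 52°: h·k = 1.000 × 1.011 = 1.011.
Areal scale at 29.9°: h·k = 1.000 × 0.7181 = 0.7181.
Ratio = 1.011/0.7181 ≈ 1.41.

1.41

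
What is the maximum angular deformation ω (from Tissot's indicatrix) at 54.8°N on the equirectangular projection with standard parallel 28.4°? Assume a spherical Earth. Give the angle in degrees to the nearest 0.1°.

24.0°

With standard parallel φ₀ = 28.4°, the equirectangular projection gives x = Rλ cos φ₀, y = Rφ, so h = 1 and k = cos 28.4° / cos φ.
At 54.8°: h = 1.000, k = 1.526; principal scales a = 1.526, b = 1.000.
sin(ω/2) = (a − b)/(a + b) = 0.5260/2.526 = 0.2082, so ω = 2 arcsin(0.2082) ≈ 24.0°.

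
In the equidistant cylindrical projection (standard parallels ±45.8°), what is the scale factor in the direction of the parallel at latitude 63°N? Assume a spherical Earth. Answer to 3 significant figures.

The equidistant cylindrical projection with φ₀ = 45.8° has h = 1 (meridians true) and k = cos φ₀ / cos φ along parallels.
k = cos 45.8° / cos 63° = 0.6972/0.4540 = 1.536.

1.54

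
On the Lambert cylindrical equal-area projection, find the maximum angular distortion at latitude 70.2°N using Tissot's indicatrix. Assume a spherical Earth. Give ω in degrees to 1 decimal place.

105.1°

The Lambert cylindrical equal-area projection is the cylindrical equal-area projection with its standard parallel at the equator (φ₀ = 0). For cylindrical equal-area with standard parallel φ₀, h = cos φ / cos φ₀ and k = cos φ₀ / cos φ, so h·k = 1.
At 70.2°: h = 0.3387, k = 2.952; principal scales a = 2.952, b = 0.3387.
sin(ω/2) = (a − b)/(a + b) = 2.613/3.291 = 0.7941, so ω = 2 arcsin(0.7941) ≈ 105.1°.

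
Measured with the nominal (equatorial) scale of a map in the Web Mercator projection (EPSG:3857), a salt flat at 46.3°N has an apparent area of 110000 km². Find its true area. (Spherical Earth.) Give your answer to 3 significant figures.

The Mercator projection is conformal; its linear scale factor is the same in every direction and equals sec φ = 1/cos φ.
Areal scale = k² = sec²φ = 1/cos²(46.3°) = 1/0.6909² = 2.095.
True area = apparent / (areal scale) = 110000 / 2.095 ≈ 52500 km².

52500 km²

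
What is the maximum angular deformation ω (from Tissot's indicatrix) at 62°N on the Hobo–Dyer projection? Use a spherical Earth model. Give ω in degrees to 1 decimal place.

57.5°

Hobo–Dyer is a cylindrical equal-area projection with standard parallels at ±37.5°. A cylindrical equal-area projection with standard parallel φ₀ has meridian scale h = cos φ / cos φ₀ and parallel scale k = cos φ₀ / cos φ (so areas are preserved, h·k = 1).
At 62°: h = 0.5918, k = 1.690; principal scales a = 1.690, b = 0.5918.
sin(ω/2) = (a − b)/(a + b) = 1.098/2.282 = 0.4813, so ω = 2 arcsin(0.4813) ≈ 57.5°.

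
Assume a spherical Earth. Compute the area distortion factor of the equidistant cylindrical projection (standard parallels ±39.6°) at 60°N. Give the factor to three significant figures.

The equidistant cylindrical projection with φ₀ = 39.6° has h = 1 (meridians true) and k = cos φ₀ / cos φ along parallels.
Areal scale = h·k = 1 × cos φ₀ / cos φ; at 60°, h = 1.000, k = 1.541, so h·k = 1.541.

1.54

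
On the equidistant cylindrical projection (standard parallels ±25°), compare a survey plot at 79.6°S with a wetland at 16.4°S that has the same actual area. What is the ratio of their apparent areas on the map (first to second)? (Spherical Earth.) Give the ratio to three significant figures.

The equidistant cylindrical projection with φ₀ = 25° has h = 1 (meridians true) and k = cos φ₀ / cos φ along parallels.
Areal scale at 79.6°: h·k = 1.000 × 5.021 = 5.021.
Areal scale at 16.4°: h·k = 1.000 × 0.9447 = 0.9447.
Ratio = 5.021/0.9447 ≈ 5.31.

5.31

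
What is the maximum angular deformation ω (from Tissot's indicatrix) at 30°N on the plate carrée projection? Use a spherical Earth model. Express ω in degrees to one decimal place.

8.2°

Plate carrée maps x = Rλ, y = Rφ. The meridian scale is h = 1 and the parallel scale is k = 1/cos φ = sec φ.
At 30°: h = 1.000, k = 1.155; principal scales a = 1.155, b = 1.000.
sin(ω/2) = (a − b)/(a + b) = 0.1547/2.155 = 0.07180, so ω = 2 arcsin(0.07180) ≈ 8.2°.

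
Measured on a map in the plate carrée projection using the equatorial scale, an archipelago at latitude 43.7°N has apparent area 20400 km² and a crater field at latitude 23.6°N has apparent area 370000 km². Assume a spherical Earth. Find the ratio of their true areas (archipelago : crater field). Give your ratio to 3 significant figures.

On the plate carrée, areal scale = h·k = 1 × sec φ, so true area = apparent × cos φ.
True area of archipelago: 20400 × cos(43.7°) = 20400 × 0.7230 = 14750 km².
True area of crater field: 370000 × cos(23.6°) = 370000 × 0.9164 = 339100 km².
Ratio = 14750 / 339100 ≈ 0.0435.

0.0435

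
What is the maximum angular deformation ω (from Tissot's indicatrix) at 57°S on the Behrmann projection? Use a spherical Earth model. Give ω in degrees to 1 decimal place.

51.3°

Behrmann is a cylindrical equal-area projection with standard parallels at ±30°. A cylindrical equal-area projection with standard parallel φ₀ has meridian scale h = cos φ / cos φ₀ and parallel scale k = cos φ₀ / cos φ (so areas are preserved, h·k = 1).
At 57°: h = 0.6289, k = 1.590; principal scales a = 1.590, b = 0.6289.
sin(ω/2) = (a − b)/(a + b) = 0.9612/2.219 = 0.4332, so ω = 2 arcsin(0.4332) ≈ 51.3°.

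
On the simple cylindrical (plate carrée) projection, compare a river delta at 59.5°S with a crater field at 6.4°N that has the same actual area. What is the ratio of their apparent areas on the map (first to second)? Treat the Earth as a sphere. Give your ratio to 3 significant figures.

1.96

Plate carrée maps x = Rλ, y = Rφ. The meridian scale is h = 1 and the parallel scale is k = 1/cos φ = sec φ.
Areal scale at 59.5°: h·k = 1.000 × 1.970 = 1.970.
Areal scale at 6.4°: h·k = 1.000 × 1.006 = 1.006.
Ratio = 1.970/1.006 ≈ 1.96.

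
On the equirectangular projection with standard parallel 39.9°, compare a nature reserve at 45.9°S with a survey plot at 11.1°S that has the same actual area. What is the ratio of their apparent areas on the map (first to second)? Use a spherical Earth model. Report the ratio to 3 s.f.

1.41

The equidistant cylindrical projection with φ₀ = 39.9° has h = 1 (meridians true) and k = cos φ₀ / cos φ along parallels.
Areal scale at 45.9°: h·k = 1.000 × 1.102 = 1.102.
Areal scale at 11.1°: h·k = 1.000 × 0.7818 = 0.7818.
Ratio = 1.102/0.7818 ≈ 1.41.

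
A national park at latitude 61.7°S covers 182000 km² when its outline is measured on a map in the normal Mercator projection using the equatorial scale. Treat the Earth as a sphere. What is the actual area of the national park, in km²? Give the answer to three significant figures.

Mercator is conformal, so the point scale is isotropic: h = k = sec φ = 1/cos φ.
Areal scale = k² = sec²φ = 1/cos²(61.7°) = 1/0.4741² = 4.449.
True area = apparent / (areal scale) = 182000 / 4.449 ≈ 40900 km².

40900 km²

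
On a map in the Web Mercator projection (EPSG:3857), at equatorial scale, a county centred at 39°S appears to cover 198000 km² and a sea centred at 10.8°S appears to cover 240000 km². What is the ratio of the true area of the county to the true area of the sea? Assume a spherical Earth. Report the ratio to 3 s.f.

0.516

Since Mercator area scale is 1/cos²φ, the true area equals the apparent area multiplied by cos²φ.
True area of county: 198000 × cos²(39°) = 198000 × 0.6040 = 119600 km².
True area of sea: 240000 × cos²(10.8°) = 240000 × 0.9649 = 231600 km².
Ratio = 119600 / 231600 ≈ 0.516.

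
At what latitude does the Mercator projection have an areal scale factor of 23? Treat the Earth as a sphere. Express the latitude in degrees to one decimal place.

Mercator areal scale is sec²φ.
sec²φ = 23  ⇒  cos²φ = 0.04348  ⇒  cos φ = 0.2085.
φ = arccos(0.2085) ≈ 78.0°.

78.0°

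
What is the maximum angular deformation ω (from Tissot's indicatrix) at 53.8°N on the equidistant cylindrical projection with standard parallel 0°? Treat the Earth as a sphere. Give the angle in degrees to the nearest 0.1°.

29.8°

For the equirectangular projection with φ₀ = 0 (plate carrée), h = 1 along meridians and k = sec φ along parallels.
At 53.8°: h = 1.000, k = 1.693; principal scales a = 1.693, b = 1.000.
sin(ω/2) = (a − b)/(a + b) = 0.6932/2.693 = 0.2574, so ω = 2 arcsin(0.2574) ≈ 29.8°.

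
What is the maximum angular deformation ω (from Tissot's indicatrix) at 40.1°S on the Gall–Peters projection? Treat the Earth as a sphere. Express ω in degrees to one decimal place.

9.0°

The Gall–Peters projection is cylindrical equal-area with φ₀ = 45°. A cylindrical equal-area projection with standard parallel φ₀ has meridian scale h = cos φ / cos φ₀ and parallel scale k = cos φ₀ / cos φ (so areas are preserved, h·k = 1).
At 40.1°: h = 1.082, k = 0.9244; principal scales a = 1.082, b = 0.9244.
sin(ω/2) = (a − b)/(a + b) = 0.1573/2.006 = 0.07843, so ω = 2 arcsin(0.07843) ≈ 9.0°.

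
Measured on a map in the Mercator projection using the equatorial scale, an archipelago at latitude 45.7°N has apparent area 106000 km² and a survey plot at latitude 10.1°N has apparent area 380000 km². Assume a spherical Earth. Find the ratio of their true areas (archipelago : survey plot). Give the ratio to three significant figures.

0.140

On Mercator the areal scale is sec²φ, so true area = apparent × cos²φ.
True area of archipelago: 106000 × cos²(45.7°) = 106000 × 0.4878 = 51710 km².
True area of survey plot: 380000 × cos²(10.1°) = 380000 × 0.9692 = 368300 km².
Ratio = 51710 / 368300 ≈ 0.140.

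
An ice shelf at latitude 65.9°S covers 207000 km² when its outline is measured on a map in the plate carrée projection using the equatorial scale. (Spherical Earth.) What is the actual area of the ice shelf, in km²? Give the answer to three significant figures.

In the plate carrée (x = Rλ, y = Rφ), meridians are true-scale (h = 1) and parallels are stretched by k = sec φ.
Areal scale = h·k = 1 × sec φ; at 65.9°, h = 1.000, k = 2.449, so h·k = 2.449.
True area = apparent / (areal scale) = 207000 / 2.449 ≈ 84500 km².

84500 km²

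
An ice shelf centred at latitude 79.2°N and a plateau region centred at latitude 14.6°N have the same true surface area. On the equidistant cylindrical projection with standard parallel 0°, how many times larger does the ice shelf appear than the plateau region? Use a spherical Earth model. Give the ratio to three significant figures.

5.16

In the plate carrée (x = Rλ, y = Rφ), meridians are true-scale (h = 1) and parallels are stretched by k = sec φ.
Areal scale at 79.2°: h·k = 1.000 × 5.337 = 5.337.
Areal scale at 14.6°: h·k = 1.000 × 1.033 = 1.033.
Ratio = 5.337/1.033 ≈ 5.16.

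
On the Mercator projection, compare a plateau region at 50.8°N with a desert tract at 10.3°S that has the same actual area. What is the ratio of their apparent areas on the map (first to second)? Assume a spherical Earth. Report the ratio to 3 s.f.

2.42

Mercator is conformal with k = sec φ, so areal scale = k² = sec²φ.
At 50.8°: sec²(50.8°) = 1/0.6320² = 2.503.
At 10.3°: sec²(10.3°) = 1/0.9839² = 1.033.
Ratio = 2.503/1.033 = cos²(10.3°)/cos²(50.8°) ≈ 2.42.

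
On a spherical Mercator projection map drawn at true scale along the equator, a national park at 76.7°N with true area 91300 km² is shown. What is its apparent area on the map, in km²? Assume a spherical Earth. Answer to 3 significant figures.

1730000 km²

Mercator is conformal, so the point scale is isotropic: h = k = sec φ = 1/cos φ.
Areal scale = k² = sec²φ = 1/cos²(76.7°) = 1/0.2300² = 18.90.
Apparent area = 91300 × 18.90 ≈ 1730000 km².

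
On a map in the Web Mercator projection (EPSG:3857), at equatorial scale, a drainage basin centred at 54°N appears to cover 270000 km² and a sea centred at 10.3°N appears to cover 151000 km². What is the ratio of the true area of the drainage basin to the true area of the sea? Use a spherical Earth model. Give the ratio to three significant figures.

Mercator's areal exaggeration is sec²φ; hence true area = (apparent area) · cos²φ.
True area of drainage basin: 270000 × cos²(54°) = 270000 × 0.3455 = 93280 km².
True area of sea: 151000 × cos²(10.3°) = 151000 × 0.9680 = 146200 km².
Ratio = 93280 / 146200 ≈ 0.638.

0.638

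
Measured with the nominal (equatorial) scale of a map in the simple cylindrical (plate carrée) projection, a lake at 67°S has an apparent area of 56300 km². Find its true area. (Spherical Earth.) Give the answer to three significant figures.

22000 km²

In the plate carrée (x = Rλ, y = Rφ), meridians are true-scale (h = 1) and parallels are stretched by k = sec φ.
Areal scale = h·k = 1 × sec φ; at 67°, h = 1.000, k = 2.559, so h·k = 2.559.
True area = apparent / (areal scale) = 56300 / 2.559 ≈ 22000 km².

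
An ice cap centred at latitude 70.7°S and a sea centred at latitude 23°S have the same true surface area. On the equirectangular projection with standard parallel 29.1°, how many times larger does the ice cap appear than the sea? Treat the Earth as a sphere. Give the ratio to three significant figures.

2.79

The equidistant cylindrical projection with φ₀ = 29.1° has h = 1 (meridians true) and k = cos φ₀ / cos φ along parallels.
Areal scale at 70.7°: h·k = 1.000 × 2.644 = 2.644.
Areal scale at 23°: h·k = 1.000 × 0.9492 = 0.9492.
Ratio = 2.644/0.9492 ≈ 2.79.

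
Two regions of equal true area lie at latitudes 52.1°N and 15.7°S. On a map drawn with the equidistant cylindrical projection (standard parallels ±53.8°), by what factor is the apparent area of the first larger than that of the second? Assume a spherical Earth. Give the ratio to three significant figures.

With standard parallel φ₀ = 53.8°, the equirectangular projection gives x = Rλ cos φ₀, y = Rφ, so h = 1 and k = cos 53.8° / cos φ.
Areal scale at 52.1°: h·k = 1.000 × 0.9615 = 0.9615.
Areal scale at 15.7°: h·k = 1.000 × 0.6135 = 0.6135.
Ratio = 0.9615/0.6135 ≈ 1.57.

1.57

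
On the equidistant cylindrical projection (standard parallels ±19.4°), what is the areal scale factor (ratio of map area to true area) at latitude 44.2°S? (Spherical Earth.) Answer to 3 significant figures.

With standard parallel φ₀ = 19.4°, the equirectangular projection gives x = Rλ cos φ₀, y = Rφ, so h = 1 and k = cos 19.4° / cos φ.
Areal scale = h·k = 1 × cos φ₀ / cos φ; at 44.2°, h = 1.000, k = 1.316, so h·k = 1.316.

1.32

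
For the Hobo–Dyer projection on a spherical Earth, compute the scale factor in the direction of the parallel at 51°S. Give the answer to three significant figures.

1.26

Hobo–Dyer is a cylindrical equal-area projection with standard parallels at ±37.5°. For cylindrical equal-area with standard parallel φ₀, h = cos φ / cos φ₀ and k = cos φ₀ / cos φ, so h·k = 1.
k = cos 37.5° / cos 51° = 0.7934/0.6293 = 1.261.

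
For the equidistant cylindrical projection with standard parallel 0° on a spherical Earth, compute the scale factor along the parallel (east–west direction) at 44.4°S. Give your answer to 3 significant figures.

1.40

In the plate carrée (x = Rλ, y = Rφ), meridians are true-scale (h = 1) and parallels are stretched by k = sec φ.
k = 1/cos 44.4° = 1/0.7145 = 1.400.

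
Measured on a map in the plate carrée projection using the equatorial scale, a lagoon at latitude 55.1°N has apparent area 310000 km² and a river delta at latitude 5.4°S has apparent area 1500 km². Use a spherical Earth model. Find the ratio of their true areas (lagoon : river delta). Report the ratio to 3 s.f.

Plate carrée has h = 1 and k = sec φ, giving areal scale sec φ; true area = (apparent area) · cos φ.
True area of lagoon: 310000 × cos(55.1°) = 310000 × 0.5721 = 177400 km².
True area of river delta: 1500 × cos(5.4°) = 1500 × 0.9956 = 1493 km².
Ratio = 177400 / 1493 ≈ 119.

119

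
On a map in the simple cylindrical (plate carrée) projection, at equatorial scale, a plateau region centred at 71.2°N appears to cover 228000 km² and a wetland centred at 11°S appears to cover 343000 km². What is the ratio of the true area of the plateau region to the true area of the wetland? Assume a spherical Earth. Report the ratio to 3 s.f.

0.218

On the plate carrée, areal scale = h·k = 1 × sec φ, so true area = apparent × cos φ.
True area of plateau region: 228000 × cos(71.2°) = 228000 × 0.3223 = 73480 km².
True area of wetland: 343000 × cos(11°) = 343000 × 0.9816 = 336700 km².
Ratio = 73480 / 336700 ≈ 0.218.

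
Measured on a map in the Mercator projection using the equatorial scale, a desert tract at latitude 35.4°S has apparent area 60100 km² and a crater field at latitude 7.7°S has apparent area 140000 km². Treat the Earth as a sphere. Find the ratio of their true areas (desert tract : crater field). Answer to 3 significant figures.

0.290

On Mercator the areal scale is sec²φ, so true area = apparent × cos²φ.
True area of desert tract: 60100 × cos²(35.4°) = 60100 × 0.6644 = 39930 km².
True area of crater field: 140000 × cos²(7.7°) = 140000 × 0.9820 = 137500 km².
Ratio = 39930 / 137500 ≈ 0.290.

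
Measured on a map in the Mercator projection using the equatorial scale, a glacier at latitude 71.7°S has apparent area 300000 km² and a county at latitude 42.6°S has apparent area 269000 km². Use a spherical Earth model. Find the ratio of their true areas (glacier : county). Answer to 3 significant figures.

On Mercator the areal scale is sec²φ, so true area = apparent × cos²φ.
True area of glacier: 300000 × cos²(71.7°) = 300000 × 0.09859 = 29580 km².
True area of county: 269000 × cos²(42.6°) = 269000 × 0.5418 = 145800 km².
Ratio = 29580 / 145800 ≈ 0.203.

0.203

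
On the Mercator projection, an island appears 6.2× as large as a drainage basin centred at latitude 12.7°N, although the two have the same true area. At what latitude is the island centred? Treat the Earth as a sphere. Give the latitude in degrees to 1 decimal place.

Mercator areal scale is sec²φ, so apparent-area ratio = sec²φ₁ / sec²φ₂ = cos²φ₂ / cos²φ₁.
cos²φ₂ / cos²φ₁ = 6.2  ⇒  cos φ₁ = cos 12.7° / √6.2 = 0.9755/2.490 = 0.3918.
φ₁ = arccos(0.3918) ≈ 66.9°.

66.9°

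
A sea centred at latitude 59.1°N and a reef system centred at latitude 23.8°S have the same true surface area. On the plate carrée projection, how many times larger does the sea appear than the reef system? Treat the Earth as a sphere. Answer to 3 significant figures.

Plate carrée maps x = Rλ, y = Rφ. The meridian scale is h = 1 and the parallel scale is k = 1/cos φ = sec φ.
Areal scale at 59.1°: h·k = 1.000 × 1.947 = 1.947.
Areal scale at 23.8°: h·k = 1.000 × 1.093 = 1.093.
Ratio = 1.947/1.093 ≈ 1.78.

1.78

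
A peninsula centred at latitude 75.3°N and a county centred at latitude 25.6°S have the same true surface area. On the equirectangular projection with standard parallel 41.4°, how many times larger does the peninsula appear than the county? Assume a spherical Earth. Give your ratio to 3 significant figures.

3.55

With standard parallel φ₀ = 41.4°, the equirectangular projection gives x = Rλ cos φ₀, y = Rφ, so h = 1 and k = cos 41.4° / cos φ.
Areal scale at 75.3°: h·k = 1.000 × 2.956 = 2.956.
Areal scale at 25.6°: h·k = 1.000 × 0.8318 = 0.8318.
Ratio = 2.956/0.8318 ≈ 3.55.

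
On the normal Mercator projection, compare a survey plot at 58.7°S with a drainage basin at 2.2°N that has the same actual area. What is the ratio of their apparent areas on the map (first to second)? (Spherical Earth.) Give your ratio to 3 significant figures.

3.70

On Mercator, area is exaggerated by sec²φ = 1/cos²φ.
At 58.7°: sec²(58.7°) = 1/0.5195² = 3.705.
At 2.2°: sec²(2.2°) = 1/0.9993² = 1.001.
Ratio = 3.705/1.001 = cos²(2.2°)/cos²(58.7°) ≈ 3.70.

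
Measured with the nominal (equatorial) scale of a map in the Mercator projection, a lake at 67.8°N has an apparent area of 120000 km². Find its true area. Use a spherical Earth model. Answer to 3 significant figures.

For Mercator, h = k = sec φ (a conformal cylindrical projection has a single point scale, 1/cos φ).
Areal scale = k² = sec²φ = 1/cos²(67.8°) = 1/0.3778² = 7.005.
True area = apparent / (areal scale) = 120000 / 7.005 ≈ 17100 km².

17100 km²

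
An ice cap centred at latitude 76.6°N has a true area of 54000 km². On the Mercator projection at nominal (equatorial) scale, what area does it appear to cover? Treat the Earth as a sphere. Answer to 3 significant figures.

For Mercator, h = k = sec φ (a conformal cylindrical projection has a single point scale, 1/cos φ).
Areal scale = k² = sec²φ = 1/cos²(76.6°) = 1/0.2317² = 18.62.
Apparent area = 54000 × 18.62 ≈ 1010000 km².

1010000 km²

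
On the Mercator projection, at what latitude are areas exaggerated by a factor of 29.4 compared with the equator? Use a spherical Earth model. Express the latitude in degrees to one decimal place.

79.4°

Mercator areal scale is sec²φ.
sec²φ = 29.4  ⇒  cos²φ = 0.03401  ⇒  cos φ = 0.1844.
φ = arccos(0.1844) ≈ 79.4°.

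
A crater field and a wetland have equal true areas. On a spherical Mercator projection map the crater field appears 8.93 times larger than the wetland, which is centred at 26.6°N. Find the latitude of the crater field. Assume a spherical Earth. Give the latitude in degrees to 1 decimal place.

Mercator areal scale is sec²φ, so apparent-area ratio = sec²φ₁ / sec²φ₂ = cos²φ₂ / cos²φ₁.
cos²φ₂ / cos²φ₁ = 8.93  ⇒  cos φ₁ = cos 26.6° / √8.93 = 0.8942/2.988 = 0.2992.
φ₁ = arccos(0.2992) ≈ 72.6°.

72.6°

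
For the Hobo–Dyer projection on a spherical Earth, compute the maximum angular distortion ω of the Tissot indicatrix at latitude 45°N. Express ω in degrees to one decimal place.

13.2°

Hobo–Dyer is a cylindrical equal-area projection with standard parallels at ±37.5°. A cylindrical equal-area projection with standard parallel φ₀ has meridian scale h = cos φ / cos φ₀ and parallel scale k = cos φ₀ / cos φ (so areas are preserved, h·k = 1).
At 45°: h = 0.8913, k = 1.122; principal scales a = 1.122, b = 0.8913.
sin(ω/2) = (a − b)/(a + b) = 0.2307/2.013 = 0.1146, so ω = 2 arcsin(0.1146) ≈ 13.2°.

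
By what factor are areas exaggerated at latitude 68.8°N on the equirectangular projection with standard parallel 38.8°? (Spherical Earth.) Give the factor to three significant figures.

In the equirectangular projection with standard parallel φ₀ = 38.8° (x = Rλ cos φ₀, y = Rφ), meridians are true-scale (h = 1) and the parallel scale is k = cos φ₀ / cos φ.
Areal scale = h·k = 1 × cos φ₀ / cos φ; at 68.8°, h = 1.000, k = 2.155, so h·k = 2.155.

2.16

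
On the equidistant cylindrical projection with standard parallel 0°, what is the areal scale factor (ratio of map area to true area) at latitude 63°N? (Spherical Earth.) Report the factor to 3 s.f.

2.20

Plate carrée maps x = Rλ, y = Rφ. The meridian scale is h = 1 and the parallel scale is k = 1/cos φ = sec φ.
Areal scale = h·k = 1 × sec φ; at 63°, h = 1.000, k = 2.203, so h·k = 2.203.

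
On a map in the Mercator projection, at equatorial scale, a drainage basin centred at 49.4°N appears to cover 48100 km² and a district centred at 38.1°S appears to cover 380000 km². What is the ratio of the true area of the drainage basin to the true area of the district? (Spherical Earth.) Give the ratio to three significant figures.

Since Mercator area scale is 1/cos²φ, the true area equals the apparent area multiplied by cos²φ.
True area of drainage basin: 48100 × cos²(49.4°) = 48100 × 0.4235 = 20370 km².
True area of district: 380000 × cos²(38.1°) = 380000 × 0.6193 = 235300 km².
Ratio = 20370 / 235300 ≈ 0.0866.

0.0866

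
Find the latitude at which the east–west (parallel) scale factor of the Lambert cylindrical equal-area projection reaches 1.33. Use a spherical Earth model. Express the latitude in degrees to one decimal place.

The Lambert cylindrical equal-area projection is the cylindrical equal-area projection with its standard parallel at the equator (φ₀ = 0). Cylindrical equal-area (φ₀ = 0°): h = cos φ / cos 0° along meridians, k = cos 0° / cos φ along parallels; h·k = 1.
k = cos φ₀ / cos φ = 1.33  ⇒  cos φ = cos 0° / 1.33 = 0.7519.
φ = arccos(0.7519) ≈ 41.2°.

41.2°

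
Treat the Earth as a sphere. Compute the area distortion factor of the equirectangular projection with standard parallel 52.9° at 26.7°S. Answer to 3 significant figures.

0.675

The equidistant cylindrical projection with φ₀ = 52.9° has h = 1 (meridians true) and k = cos φ₀ / cos φ along parallels.
Areal scale = h·k = 1 × cos φ₀ / cos φ; at 26.7°, h = 1.000, k = 0.6752, so h·k = 0.6752.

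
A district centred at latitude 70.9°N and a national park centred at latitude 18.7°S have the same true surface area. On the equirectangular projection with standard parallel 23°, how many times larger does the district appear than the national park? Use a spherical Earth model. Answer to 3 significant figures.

In the equirectangular projection with standard parallel φ₀ = 23° (x = Rλ cos φ₀, y = Rφ), meridians are true-scale (h = 1) and the parallel scale is k = cos φ₀ / cos φ.
Areal scale at 70.9°: h·k = 1.000 × 2.813 = 2.813.
Areal scale at 18.7°: h·k = 1.000 × 0.9718 = 0.9718.
Ratio = 2.813/0.9718 ≈ 2.89.

2.89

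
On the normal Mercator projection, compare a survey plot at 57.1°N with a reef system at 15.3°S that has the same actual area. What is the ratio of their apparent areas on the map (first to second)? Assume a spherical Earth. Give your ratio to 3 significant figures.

3.15

On Mercator, area is exaggerated by sec²φ = 1/cos²φ.
At 57.1°: sec²(57.1°) = 1/0.5432² = 3.389.
At 15.3°: sec²(15.3°) = 1/0.9646² = 1.075.
Ratio = 3.389/1.075 = cos²(15.3°)/cos²(57.1°) ≈ 3.15.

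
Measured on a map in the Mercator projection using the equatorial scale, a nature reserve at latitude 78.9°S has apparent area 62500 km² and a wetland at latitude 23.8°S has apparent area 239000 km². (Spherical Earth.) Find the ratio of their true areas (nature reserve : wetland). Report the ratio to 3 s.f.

0.0116

Mercator's areal exaggeration is sec²φ; hence true area = (apparent area) · cos²φ.
True area of nature reserve: 62500 × cos²(78.9°) = 62500 × 0.03706 = 2317 km².
True area of wetland: 239000 × cos²(23.8°) = 239000 × 0.8372 = 200100 km².
Ratio = 2317 / 200100 ≈ 0.0116.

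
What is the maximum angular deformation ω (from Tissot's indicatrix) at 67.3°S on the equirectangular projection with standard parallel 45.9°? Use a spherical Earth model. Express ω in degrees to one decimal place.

33.3°

The equidistant cylindrical projection with φ₀ = 45.9° has h = 1 (meridians true) and k = cos φ₀ / cos φ along parallels.
At 67.3°: h = 1.000, k = 1.803; principal scales a = 1.803, b = 1.000.
sin(ω/2) = (a − b)/(a + b) = 0.8033/2.803 = 0.2866, so ω = 2 arcsin(0.2866) ≈ 33.3°.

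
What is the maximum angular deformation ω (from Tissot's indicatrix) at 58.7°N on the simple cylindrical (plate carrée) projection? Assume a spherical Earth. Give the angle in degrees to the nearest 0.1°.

For the equirectangular projection with φ₀ = 0 (plate carrée), h = 1 along meridians and k = sec φ along parallels.
At 58.7°: h = 1.000, k = 1.925; principal scales a = 1.925, b = 1.000.
sin(ω/2) = (a − b)/(a + b) = 0.9249/2.925 = 0.3162, so ω = 2 arcsin(0.3162) ≈ 36.9°.

36.9°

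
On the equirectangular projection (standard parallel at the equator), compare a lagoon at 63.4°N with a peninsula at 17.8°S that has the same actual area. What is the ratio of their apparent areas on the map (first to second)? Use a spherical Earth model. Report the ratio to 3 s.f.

For the equirectangular projection with φ₀ = 0 (plate carrée), h = 1 along meridians and k = sec φ along parallels.
Areal scale at 63.4°: h·k = 1.000 × 2.233 = 2.233.
Areal scale at 17.8°: h·k = 1.000 × 1.050 = 1.050.
Ratio = 2.233/1.050 ≈ 2.13.

2.13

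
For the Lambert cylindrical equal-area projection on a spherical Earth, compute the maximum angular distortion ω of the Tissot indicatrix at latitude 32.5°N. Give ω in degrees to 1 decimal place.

The Lambert cylindrical equal-area projection is the cylindrical equal-area projection with its standard parallel at the equator (φ₀ = 0). For cylindrical equal-area with standard parallel φ₀, h = cos φ / cos φ₀ and k = cos φ₀ / cos φ, so h·k = 1.
At 32.5°: h = 0.8434, k = 1.186; principal scales a = 1.186, b = 0.8434.
sin(ω/2) = (a − b)/(a + b) = 0.3423/2.029 = 0.1687, so ω = 2 arcsin(0.1687) ≈ 19.4°.

19.4°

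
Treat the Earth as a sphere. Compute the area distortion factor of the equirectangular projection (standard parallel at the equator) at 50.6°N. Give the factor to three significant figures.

Plate carrée maps x = Rλ, y = Rφ. The meridian scale is h = 1 and the parallel scale is k = 1/cos φ = sec φ.
Areal scale = h·k = 1 × sec φ; at 50.6°, h = 1.000, k = 1.575, so h·k = 1.575.

1.58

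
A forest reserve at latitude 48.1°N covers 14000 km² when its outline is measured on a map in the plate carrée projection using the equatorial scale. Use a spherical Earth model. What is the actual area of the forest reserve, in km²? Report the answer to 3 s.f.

In the plate carrée (x = Rλ, y = Rφ), meridians are true-scale (h = 1) and parallels are stretched by k = sec φ.
Areal scale = h·k = 1 × sec φ; at 48.1°, h = 1.000, k = 1.497, so h·k = 1.497.
True area = apparent / (areal scale) = 14000 / 1.497 ≈ 9350 km².

9350 km²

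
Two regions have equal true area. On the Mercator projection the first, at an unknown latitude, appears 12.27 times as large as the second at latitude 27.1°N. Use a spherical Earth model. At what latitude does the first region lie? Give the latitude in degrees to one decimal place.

On Mercator, (apparent₁)/(apparent₂) = sec²φ₁ / sec²φ₂ when true areas are equal.
cos²φ₂ / cos²φ₁ = 12.27  ⇒  cos φ₁ = cos 27.1° / √12.27 = 0.8902/3.503 = 0.2541.
φ₁ = arccos(0.2541) ≈ 75.3°.

75.3°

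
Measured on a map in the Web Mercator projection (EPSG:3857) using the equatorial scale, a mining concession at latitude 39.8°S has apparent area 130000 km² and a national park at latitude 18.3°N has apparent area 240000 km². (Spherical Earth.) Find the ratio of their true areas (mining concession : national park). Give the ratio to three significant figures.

0.355

Since Mercator area scale is 1/cos²φ, the true area equals the apparent area multiplied by cos²φ.
True area of mining concession: 130000 × cos²(39.8°) = 130000 × 0.5903 = 76730 km².
True area of national park: 240000 × cos²(18.3°) = 240000 × 0.9014 = 216300 km².
Ratio = 76730 / 216300 ≈ 0.355.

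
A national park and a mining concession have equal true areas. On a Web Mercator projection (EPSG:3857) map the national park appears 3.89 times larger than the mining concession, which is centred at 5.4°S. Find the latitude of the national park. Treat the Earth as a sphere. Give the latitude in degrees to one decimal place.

59.7°

Mercator areal scale is sec²φ, so apparent-area ratio = sec²φ₁ / sec²φ₂ = cos²φ₂ / cos²φ₁.
cos²φ₂ / cos²φ₁ = 3.89  ⇒  cos φ₁ = cos 5.4° / √3.89 = 0.9956/1.972 = 0.5048.
φ₁ = arccos(0.5048) ≈ 59.7°.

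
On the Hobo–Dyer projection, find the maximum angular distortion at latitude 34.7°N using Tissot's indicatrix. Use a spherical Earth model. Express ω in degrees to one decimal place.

4.1°

Hobo–Dyer is a cylindrical equal-area projection with standard parallels at ±37.5°. Cylindrical equal-area (φ₀ = 37.5°): h = cos φ / cos 37.5° along meridians, k = cos 37.5° / cos φ along parallels; h·k = 1.
At 34.7°: h = 1.036, k = 0.9650; principal scales a = 1.036, b = 0.9650.
sin(ω/2) = (a − b)/(a + b) = 0.07131/2.001 = 0.03563, so ω = 2 arcsin(0.03563) ≈ 4.1°.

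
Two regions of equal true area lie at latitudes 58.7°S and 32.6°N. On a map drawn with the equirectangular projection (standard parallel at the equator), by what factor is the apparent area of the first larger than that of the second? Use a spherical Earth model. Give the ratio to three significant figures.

Plate carrée maps x = Rλ, y = Rφ. The meridian scale is h = 1 and the parallel scale is k = 1/cos φ = sec φ.
Areal scale at 58.7°: h·k = 1.000 × 1.925 = 1.925.
Areal scale at 32.6°: h·k = 1.000 × 1.187 = 1.187.
Ratio = 1.925/1.187 ≈ 1.62.

1.62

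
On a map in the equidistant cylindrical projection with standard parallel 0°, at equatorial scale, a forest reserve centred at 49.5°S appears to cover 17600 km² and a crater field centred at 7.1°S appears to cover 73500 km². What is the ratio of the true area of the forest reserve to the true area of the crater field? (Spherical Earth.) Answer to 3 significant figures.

On the plate carrée, areal scale = h·k = 1 × sec φ, so true area = apparent × cos φ.
True area of forest reserve: 17600 × cos(49.5°) = 17600 × 0.6494 = 11430 km².
True area of crater field: 73500 × cos(7.1°) = 73500 × 0.9923 = 72940 km².
Ratio = 11430 / 72940 ≈ 0.157.

0.157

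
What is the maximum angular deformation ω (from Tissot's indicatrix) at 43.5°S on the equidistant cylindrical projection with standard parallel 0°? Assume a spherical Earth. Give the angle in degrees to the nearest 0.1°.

18.3°

Plate carrée maps x = Rλ, y = Rφ. The meridian scale is h = 1 and the parallel scale is k = 1/cos φ = sec φ.
At 43.5°: h = 1.000, k = 1.379; principal scales a = 1.379, b = 1.000.
sin(ω/2) = (a − b)/(a + b) = 0.3786/2.379 = 0.1592, so ω = 2 arcsin(0.1592) ≈ 18.3°.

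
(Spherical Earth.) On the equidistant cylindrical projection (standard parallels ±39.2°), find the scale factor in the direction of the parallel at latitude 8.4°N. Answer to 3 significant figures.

0.783

With standard parallel φ₀ = 39.2°, the equirectangular projection gives x = Rλ cos φ₀, y = Rφ, so h = 1 and k = cos 39.2° / cos φ.
k = cos 39.2° / cos 8.4° = 0.7749/0.9893 = 0.7833.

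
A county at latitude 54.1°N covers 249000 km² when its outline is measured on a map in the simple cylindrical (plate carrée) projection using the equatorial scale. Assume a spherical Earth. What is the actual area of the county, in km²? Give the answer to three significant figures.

146000 km²

Plate carrée maps x = Rλ, y = Rφ. The meridian scale is h = 1 and the parallel scale is k = 1/cos φ = sec φ.
Areal scale = h·k = 1 × sec φ; at 54.1°, h = 1.000, k = 1.705, so h·k = 1.705.
True area = apparent / (areal scale) = 249000 / 1.705 ≈ 146000 km².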